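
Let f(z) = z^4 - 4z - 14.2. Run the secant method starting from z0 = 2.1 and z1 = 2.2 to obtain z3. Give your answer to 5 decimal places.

f(2.1) = -3.1519000, f(2.2) = 0.4256000
z2 = 2.2000000 − 0.4256000·(2.2000000 − 2.1000000) / (0.4256000 − (-3.1519000)) = 2.2000000 − (0.0425600)/(3.5775000) = 2.1881034
f(2.1881034) = -0.0294175
z3 = 2.1881034 − (-0.0294175)·(2.1881034 − 2.2000000) / (-0.0294175 − 0.4256000) = 2.1881034 − (0.0003500)/(-0.4550175) = 2.1888726

2.18887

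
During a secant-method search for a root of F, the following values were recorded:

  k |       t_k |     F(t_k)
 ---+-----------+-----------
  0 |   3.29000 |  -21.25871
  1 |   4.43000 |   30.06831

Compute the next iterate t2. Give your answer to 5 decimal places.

3.76217

t2 = 4.43000 − 30.06831·(4.43000 − 3.29000) / (30.06831 − (-21.25871))
   = 4.43000 − (34.2778734)/(51.3270200) = 3.7621671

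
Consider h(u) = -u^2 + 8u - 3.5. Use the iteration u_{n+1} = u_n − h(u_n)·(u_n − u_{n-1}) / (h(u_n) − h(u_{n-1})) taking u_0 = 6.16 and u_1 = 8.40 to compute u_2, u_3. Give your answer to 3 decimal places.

7.354, 7.515

h(6.16) = 7.83440, h(8.40) = -6.86000
u_2 = 8.40000 − (-6.86000)·(8.40000 − 6.16000) / (-6.86000 − 7.83440) = 8.40000 − (-15.36640)/(-14.69440) = 7.35427
h(7.35427) = 1.24888
u_3 = 7.35427 − 1.24888·(7.35427 − 8.40000) / (1.24888 − (-6.86000)) = 7.35427 − (-1.30600)/(8.10888) = 7.51533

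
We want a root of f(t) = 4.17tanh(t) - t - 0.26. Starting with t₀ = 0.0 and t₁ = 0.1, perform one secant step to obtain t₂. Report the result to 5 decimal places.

f(0.0) = -0.2600000, f(0.1) = 0.0556155
t₂ = 0.1000000 − 0.0556155·(0.1000000 − 0.0000000) / (0.0556155 − (-0.2600000)) = 0.1000000 − (0.0055616)/(0.3156155) = 0.0823787

0.08238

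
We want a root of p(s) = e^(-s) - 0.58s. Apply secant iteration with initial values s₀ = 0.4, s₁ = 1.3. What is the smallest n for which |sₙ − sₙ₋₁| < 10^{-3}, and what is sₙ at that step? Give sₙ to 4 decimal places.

p(0.4) = 0.438320, p(1.3) = -0.481468
s₂ = 1.300000 − (-0.481468)·(0.900000)/(-0.919788) = 0.828890;  |Δ| = 0.471110
p(0.828890) = -0.044223
s₃ = 0.828890 − (-0.044223)·(-0.471110)/(0.437246) = 0.781242;  |Δ| = 0.047648
p(0.781242) = 0.004716
s₄ = 0.781242 − 0.004716·(-0.047648)/(0.048939) = 0.785834;  |Δ| = 0.004592
p(0.785834) = -0.000044
s₅ = 0.785834 − (-0.000044)·(0.004592)/(-0.004761) = 0.785791;  |Δ| = 0.000043
|s₅ − s₄| = 0.000043 < 10^{-3}

n = 5, sₙ = 0.7858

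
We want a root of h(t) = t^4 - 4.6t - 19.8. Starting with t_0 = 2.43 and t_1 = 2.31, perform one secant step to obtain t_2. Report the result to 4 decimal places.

2.3501

h(2.43) = 3.889844, h(2.31) = -1.952037
t_2 = 2.310000 − (-1.952037)·(2.310000 − 2.430000) / (-1.952037 − 3.889844) = 2.310000 − (0.234244)/(-5.841881) = 2.350097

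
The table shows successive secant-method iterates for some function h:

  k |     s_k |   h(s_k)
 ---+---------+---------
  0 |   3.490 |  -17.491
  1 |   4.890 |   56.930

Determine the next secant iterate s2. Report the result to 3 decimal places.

s2 = 4.890 − 56.930·(4.890 − 3.490) / (56.930 − (-17.491))
   = 4.890 − (79.70200)/(74.42100) = 3.81904

3.819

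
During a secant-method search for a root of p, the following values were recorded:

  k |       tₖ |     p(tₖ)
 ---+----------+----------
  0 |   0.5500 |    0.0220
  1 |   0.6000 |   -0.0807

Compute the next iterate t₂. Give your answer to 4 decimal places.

t₂ = 0.6000 − (-0.0807)·(0.6000 − 0.5500) / (-0.0807 − 0.0220)
   = 0.6000 − (-0.004035)/(-0.102700) = 0.560711

0.5607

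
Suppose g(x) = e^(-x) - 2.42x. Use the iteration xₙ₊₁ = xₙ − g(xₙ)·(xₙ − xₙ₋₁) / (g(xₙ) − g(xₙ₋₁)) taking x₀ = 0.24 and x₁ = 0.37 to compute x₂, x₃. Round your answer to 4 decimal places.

g(0.24) = 0.205828, g(0.37) = -0.204666
x₂ = 0.370000 − (-0.204666)·(0.370000 − 0.240000) / (-0.204666 − 0.205828) = 0.370000 − (-0.026607)/(-0.410494) = 0.305184
g(0.305184) = -0.001558
x₃ = 0.305184 − (-0.001558)·(0.305184 − 0.370000) / (-0.001558 − (-0.204666)) = 0.305184 − (0.000101)/(0.203108) = 0.304687

0.3052, 0.3047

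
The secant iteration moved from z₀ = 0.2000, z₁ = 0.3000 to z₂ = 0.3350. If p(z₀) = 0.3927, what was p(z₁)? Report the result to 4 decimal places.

0.1018

The secant line through (0.2000, 0.3927) and (0.3000, p(z₁)) crosses zero at z₂ = 0.3350.
So (0.2000, 0.3927), (0.3000, p(z₁)), (0.3350, 0) are collinear:
p(z₁) = 0.3927 · (0.3000 − 0.3350) / (0.2000 − 0.3350) = 0.3927 · (-0.035000)/(-0.135000) = 0.101811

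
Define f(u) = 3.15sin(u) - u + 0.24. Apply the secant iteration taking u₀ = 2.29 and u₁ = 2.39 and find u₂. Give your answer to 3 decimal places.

2.390

f(2.29) = 0.31984, f(2.39) = 0.00083
u₂ = 2.39000 − 0.00083·(2.39000 − 2.29000) / (0.00083 − 0.31984) = 2.39000 − (0.00008)/(-0.31901) = 2.39026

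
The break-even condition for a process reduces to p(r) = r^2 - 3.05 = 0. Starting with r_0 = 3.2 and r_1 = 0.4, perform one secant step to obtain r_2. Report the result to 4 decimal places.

p(3.2) = 7.190000, p(0.4) = -2.890000
r_2 = 0.400000 − (-2.890000)·(0.400000 − 3.200000) / (-2.890000 − 7.190000) = 0.400000 − (8.092000)/(-10.080000) = 1.202778

1.2028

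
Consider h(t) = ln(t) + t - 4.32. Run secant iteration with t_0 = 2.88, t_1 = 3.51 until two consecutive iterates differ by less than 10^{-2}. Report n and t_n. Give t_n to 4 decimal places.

h(2.88) = -0.382210, h(3.51) = 0.445616
t_2 = 3.510000 − 0.445616·(0.630000)/(0.827826) = 3.170873;  |Δ| = 0.339127
h(3.170873) = 0.004880
t_3 = 3.170873 − 0.004880·(-0.339127)/(-0.440736) = 3.167118;  |Δ| = 0.003755
|t_3 − t_2| = 0.003755 < 10^{-2}

n = 3, t_n = 3.1671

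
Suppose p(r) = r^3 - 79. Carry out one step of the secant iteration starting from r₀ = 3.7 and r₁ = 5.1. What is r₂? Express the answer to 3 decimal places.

p(3.7) = -28.34700, p(5.1) = 53.65100
r₂ = 5.10000 − 53.65100·(5.10000 − 3.70000) / (53.65100 − (-28.34700)) = 5.10000 − (75.11140)/(81.99800) = 4.18398

4.184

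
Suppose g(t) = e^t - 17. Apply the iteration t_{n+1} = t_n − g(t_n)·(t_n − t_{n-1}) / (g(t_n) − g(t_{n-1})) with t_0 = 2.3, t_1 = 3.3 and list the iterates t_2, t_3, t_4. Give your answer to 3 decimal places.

g(2.3) = -7.02582, g(3.3) = 10.11264
t_2 = 3.30000 − 10.11264·(3.30000 − 2.30000) / (10.11264 − (-7.02582)) = 3.30000 − (10.11264)/(17.13846) = 2.70994
g(2.70994) = -1.97156
t_3 = 2.70994 − (-1.97156)·(2.70994 − 3.30000) / (-1.97156 − 10.11264) = 2.70994 − (1.16333)/(-12.08420) = 2.80621
g(2.80621) = -0.45286
t_4 = 2.80621 − (-0.45286)·(2.80621 − 2.70994) / (-0.45286 − (-1.97156)) = 2.80621 − (-0.04360)/(1.51869) = 2.83492

2.710, 2.806, 2.835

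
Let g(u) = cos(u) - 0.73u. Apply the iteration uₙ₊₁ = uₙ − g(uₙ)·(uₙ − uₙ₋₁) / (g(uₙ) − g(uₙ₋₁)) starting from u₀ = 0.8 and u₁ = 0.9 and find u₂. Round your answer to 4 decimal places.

g(0.8) = 0.112707, g(0.9) = -0.035390
u₂ = 0.900000 − (-0.035390)·(0.900000 − 0.800000) / (-0.035390 − 0.112707) = 0.900000 − (-0.003539)/(-0.148097) = 0.876103

0.8761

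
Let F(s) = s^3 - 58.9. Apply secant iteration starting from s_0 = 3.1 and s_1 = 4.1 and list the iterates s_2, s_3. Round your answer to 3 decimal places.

3.844, 3.888

F(3.1) = -29.10900, F(4.1) = 10.02100
s_2 = 4.10000 − 10.02100·(4.10000 − 3.10000) / (10.02100 − (-29.10900)) = 4.10000 − (10.02100)/(39.13000) = 3.84390
F(3.84390) = -2.10398
s_3 = 3.84390 − (-2.10398)·(3.84390 − 4.10000) / (-2.10398 − 10.02100) = 3.84390 − (0.53882)/(-12.12498) = 3.88834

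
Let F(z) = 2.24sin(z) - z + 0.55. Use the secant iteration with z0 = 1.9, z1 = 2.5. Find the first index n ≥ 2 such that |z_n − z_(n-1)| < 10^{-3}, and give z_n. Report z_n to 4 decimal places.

F(1.9) = 0.769712, F(2.5) = -0.609422
z2 = 2.500000 − (-0.609422)·(0.600000)/(-1.379135) = 2.234867;  |Δ| = 0.265133
F(2.234867) = 0.079109
z3 = 2.234867 − 0.079109·(-0.265133)/(0.688532) = 2.265330;  |Δ| = 0.030463
F(2.265330) = 0.005779
z4 = 2.265330 − 0.005779·(0.030463)/(-0.073330) = 2.267731;  |Δ| = 0.002401
F(2.267731) = -0.000068
z5 = 2.267731 − (-0.000068)·(0.002401)/(-0.005847) = 2.267703;  |Δ| = 0.000028
|z5 − z4| = 0.000028 < 10^{-3}

n = 5, z_n = 2.2677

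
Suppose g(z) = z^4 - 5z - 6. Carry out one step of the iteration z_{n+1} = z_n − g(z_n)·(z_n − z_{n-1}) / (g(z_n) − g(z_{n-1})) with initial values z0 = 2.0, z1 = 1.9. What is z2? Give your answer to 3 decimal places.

g(2.0) = 0.00000, g(1.9) = -2.46790
z2 = 1.90000 − (-2.46790)·(1.90000 − 2.00000) / (-2.46790 − 0.00000) = 1.90000 − (0.24679)/(-2.46790) = 2.00000

2.000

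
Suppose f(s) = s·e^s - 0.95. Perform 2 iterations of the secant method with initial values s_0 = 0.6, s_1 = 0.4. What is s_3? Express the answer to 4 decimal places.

0.5496

f(0.6) = 0.143271, f(0.4) = -0.353270
s_2 = 0.400000 − (-0.353270)·(0.400000 − 0.600000) / (-0.353270 − 0.143271) = 0.400000 − (0.070654)/(-0.496541) = 0.542292
f(0.542292) = -0.017287
s_3 = 0.542292 − (-0.017287)·(0.542292 − 0.400000) / (-0.017287 − (-0.353270)) = 0.542292 − (-0.002460)/(0.335983) = 0.549614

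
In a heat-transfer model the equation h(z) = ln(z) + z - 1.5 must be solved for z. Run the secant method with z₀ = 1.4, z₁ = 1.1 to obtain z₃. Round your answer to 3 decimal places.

h(1.4) = 0.23647, h(1.1) = -0.30469
z₂ = 1.10000 − (-0.30469)·(1.10000 − 1.40000) / (-0.30469 − 0.23647) = 1.10000 − (0.09141)/(-0.54116) = 1.26891
h(1.26891) = 0.00707
z₃ = 1.26891 − 0.00707·(1.26891 − 1.10000) / (0.00707 − (-0.30469)) = 1.26891 − (0.00119)/(0.31176) = 1.26508

1.265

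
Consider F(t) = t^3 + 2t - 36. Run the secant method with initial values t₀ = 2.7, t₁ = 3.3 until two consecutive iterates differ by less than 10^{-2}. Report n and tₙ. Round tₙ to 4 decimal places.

F(2.7) = -10.917000, F(3.3) = 6.537000
t₂ = 3.300000 − 6.537000·(0.600000)/(17.454000) = 3.075284;  |Δ| = 0.224716
F(3.075284) = -0.765340
t₃ = 3.075284 − (-0.765340)·(-0.224716)/(-7.302340) = 3.098836;  |Δ| = 0.023552
F(3.098836) = -0.044887
t₄ = 3.098836 − (-0.044887)·(0.023552)/(0.720454) = 3.100303;  |Δ| = 0.001467
|t₄ − t₃| = 0.001467 < 10^{-2}

n = 4, tₙ = 3.1003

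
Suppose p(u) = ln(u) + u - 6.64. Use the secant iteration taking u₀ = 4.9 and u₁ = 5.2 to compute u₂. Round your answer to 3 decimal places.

5.026

p(4.9) = -0.15076, p(5.2) = 0.20866
u₂ = 5.20000 − 0.20866·(5.20000 − 4.90000) / (0.20866 − (-0.15076)) = 5.20000 − (0.06260)/(0.35942) = 5.02584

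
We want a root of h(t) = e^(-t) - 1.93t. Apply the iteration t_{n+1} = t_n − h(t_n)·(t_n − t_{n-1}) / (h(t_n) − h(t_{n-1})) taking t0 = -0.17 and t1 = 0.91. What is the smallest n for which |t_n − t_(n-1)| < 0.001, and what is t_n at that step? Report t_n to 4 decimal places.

h(-0.17) = 1.513405, h(0.91) = -1.353776
t2 = 0.910000 − (-1.353776)·(1.080000)/(-2.867181) = 0.400064;  |Δ| = 0.509936
h(0.400064) = -0.101847
t3 = 0.400064 − (-0.101847)·(-0.509936)/(1.251929) = 0.358580;  |Δ| = 0.041484
h(0.358580) = 0.006609
t4 = 0.358580 − 0.006609·(-0.041484)/(0.108456) = 0.361108;  |Δ| = 0.002528
h(0.361108) = -0.000034
t5 = 0.361108 − (-0.000034)·(0.002528)/(-0.006642) = 0.361095;  |Δ| = 0.000013
|t5 − t4| = 0.000013 < 0.001

n = 5, t_n = 0.3611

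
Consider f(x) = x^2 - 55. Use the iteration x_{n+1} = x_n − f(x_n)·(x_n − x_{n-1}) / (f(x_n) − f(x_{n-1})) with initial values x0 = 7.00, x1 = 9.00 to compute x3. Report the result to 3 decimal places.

7.412

f(7.00) = -6.00000, f(9.00) = 26.00000
x2 = 9.00000 − 26.00000·(9.00000 − 7.00000) / (26.00000 − (-6.00000)) = 9.00000 − (52.00000)/(32.00000) = 7.37500
f(7.37500) = -0.60938
x3 = 7.37500 − (-0.60938)·(7.37500 − 9.00000) / (-0.60938 − 26.00000) = 7.37500 − (0.99023)/(-26.60938) = 7.41221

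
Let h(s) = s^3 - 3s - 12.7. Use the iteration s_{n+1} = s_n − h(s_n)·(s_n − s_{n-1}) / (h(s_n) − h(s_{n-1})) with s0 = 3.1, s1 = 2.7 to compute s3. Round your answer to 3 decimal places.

h(3.1) = 7.79100, h(2.7) = -1.11700
s2 = 2.70000 − (-1.11700)·(2.70000 − 3.10000) / (-1.11700 − 7.79100) = 2.70000 − (0.44680)/(-8.90800) = 2.75016
h(2.75016) = -0.15003
s3 = 2.75016 − (-0.15003)·(2.75016 − 2.70000) / (-0.15003 − (-1.11700)) = 2.75016 − (-0.00753)/(0.96697) = 2.75794

2.758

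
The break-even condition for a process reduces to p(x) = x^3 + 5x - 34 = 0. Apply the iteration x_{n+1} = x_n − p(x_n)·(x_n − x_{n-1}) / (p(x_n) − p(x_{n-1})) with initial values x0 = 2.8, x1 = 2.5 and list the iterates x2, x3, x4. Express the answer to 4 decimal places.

p(2.8) = 1.952000, p(2.5) = -5.875000
x2 = 2.500000 − (-5.875000)·(2.500000 − 2.800000) / (-5.875000 − 1.952000) = 2.500000 − (1.762500)/(-7.827000) = 2.725182
p(2.725182) = -0.135206
x3 = 2.725182 − (-0.135206)·(2.725182 − 2.500000) / (-0.135206 − (-5.875000)) = 2.725182 − (-0.030446)/(5.739794) = 2.730486
p(2.730486) = 0.009726
x4 = 2.730486 − 0.009726·(2.730486 − 2.725182) / (0.009726 − (-0.135206)) = 2.730486 − (0.000052)/(0.144932) = 2.730130

2.7252, 2.7305, 2.7301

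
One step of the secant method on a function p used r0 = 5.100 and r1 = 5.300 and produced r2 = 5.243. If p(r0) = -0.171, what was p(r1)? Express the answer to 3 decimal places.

0.068

The secant line through (5.100, -0.171) and (5.300, p(r1)) crosses zero at r2 = 5.243.
So (5.100, -0.171), (5.300, p(r1)), (5.243, 0) are collinear:
p(r1) = -0.171 · (5.300 − 5.243) / (5.100 − 5.243) = -0.171 · (0.05700)/(-0.14300) = 0.06816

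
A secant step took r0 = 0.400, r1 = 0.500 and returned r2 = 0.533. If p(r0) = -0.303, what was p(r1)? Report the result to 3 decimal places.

The secant line through (0.400, -0.303) and (0.500, p(r1)) crosses zero at r2 = 0.533.
So (0.400, -0.303), (0.500, p(r1)), (0.533, 0) are collinear:
p(r1) = -0.303 · (0.500 − 0.533) / (0.400 − 0.533) = -0.303 · (-0.03300)/(-0.13300) = -0.07518

-0.075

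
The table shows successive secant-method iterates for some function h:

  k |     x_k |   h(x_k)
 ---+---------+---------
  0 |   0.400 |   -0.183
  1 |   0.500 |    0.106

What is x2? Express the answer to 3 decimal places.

x2 = 0.500 − 0.106·(0.500 − 0.400) / (0.106 − (-0.183))
   = 0.500 − (0.01060)/(0.28900) = 0.46332

0.463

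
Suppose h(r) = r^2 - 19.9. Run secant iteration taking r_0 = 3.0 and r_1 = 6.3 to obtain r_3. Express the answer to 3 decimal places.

h(3.0) = -10.90000, h(6.3) = 19.79000
r_2 = 6.30000 − 19.79000·(6.30000 − 3.00000) / (19.79000 − (-10.90000)) = 6.30000 − (65.30700)/(30.69000) = 4.17204
h(4.17204) = -2.49406
r_3 = 4.17204 − (-2.49406)·(4.17204 − 6.30000) / (-2.49406 − 19.79000) = 4.17204 − (5.30725)/(-22.28406) = 4.41021

4.410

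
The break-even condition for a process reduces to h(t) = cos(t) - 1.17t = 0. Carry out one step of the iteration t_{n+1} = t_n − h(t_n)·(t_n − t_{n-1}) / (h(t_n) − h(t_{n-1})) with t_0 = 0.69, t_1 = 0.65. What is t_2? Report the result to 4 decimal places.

0.6699

h(0.69) = -0.036054, h(0.65) = 0.035584
t_2 = 0.650000 − 0.035584·(0.650000 − 0.690000) / (0.035584 − (-0.036054)) = 0.650000 − (-0.001423)/(0.071638) = 0.669869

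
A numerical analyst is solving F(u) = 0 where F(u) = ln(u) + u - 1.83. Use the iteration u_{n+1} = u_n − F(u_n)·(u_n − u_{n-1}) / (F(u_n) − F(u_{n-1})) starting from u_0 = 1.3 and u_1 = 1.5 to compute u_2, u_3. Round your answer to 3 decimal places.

F(1.3) = -0.26764, F(1.5) = 0.07547
u_2 = 1.50000 − 0.07547·(1.50000 − 1.30000) / (0.07547 − (-0.26764)) = 1.50000 − (0.01509)/(0.34310) = 1.45601
F(1.45601) = 0.00171
u_3 = 1.45601 − 0.00171·(1.45601 − 1.50000) / (0.00171 − 0.07547) = 1.45601 − (-0.00008)/(-0.07376) = 1.45499

1.456, 1.455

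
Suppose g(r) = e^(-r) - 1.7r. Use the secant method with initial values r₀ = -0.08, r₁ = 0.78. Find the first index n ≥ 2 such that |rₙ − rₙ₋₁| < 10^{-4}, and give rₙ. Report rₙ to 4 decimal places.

n = 5, rₙ = 0.3959

g(-0.08) = 1.219287, g(0.78) = -0.867594
r₂ = 0.780000 − (-0.867594)·(0.860000)/(-2.086881) = 0.422466;  |Δ| = 0.357534
g(0.422466) = -0.062764
r₃ = 0.422466 − (-0.062764)·(-0.357534)/(0.804830) = 0.394584;  |Δ| = 0.027882
g(0.394584) = 0.003167
r₄ = 0.394584 − 0.003167·(-0.027882)/(0.065931) = 0.395924;  |Δ| = 0.001339
g(0.395924) = -0.000012
r₅ = 0.395924 − (-0.000012)·(0.001339)/(-0.003179) = 0.395919;  |Δ| = 0.000005
|r₅ − r₄| = 0.000005 < 10^{-4}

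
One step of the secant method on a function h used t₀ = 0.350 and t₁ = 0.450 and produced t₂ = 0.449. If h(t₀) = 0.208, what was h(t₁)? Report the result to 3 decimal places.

-0.002

The secant line through (0.350, 0.208) and (0.450, h(t₁)) crosses zero at t₂ = 0.449.
So (0.350, 0.208), (0.450, h(t₁)), (0.449, 0) are collinear:
h(t₁) = 0.208 · (0.450 − 0.449) / (0.350 − 0.449) = 0.208 · (0.00100)/(-0.09900) = -0.00210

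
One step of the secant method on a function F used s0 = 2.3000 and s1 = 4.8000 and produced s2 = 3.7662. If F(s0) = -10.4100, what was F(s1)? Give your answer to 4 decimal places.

The secant line through (2.3000, -10.4100) and (4.8000, F(s1)) crosses zero at s2 = 3.7662.
So (2.3000, -10.4100), (4.8000, F(s1)), (3.7662, 0) are collinear:
F(s1) = -10.4100 · (4.8000 − 3.7662) / (2.3000 − 3.7662) = -10.4100 · (1.033800)/(-1.466200) = 7.339966

7.3400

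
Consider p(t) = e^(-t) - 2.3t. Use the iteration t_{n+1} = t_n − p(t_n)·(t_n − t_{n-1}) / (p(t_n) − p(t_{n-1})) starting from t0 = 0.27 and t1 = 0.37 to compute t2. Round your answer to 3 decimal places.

0.317

p(0.27) = 0.14238, p(0.37) = -0.16027
t2 = 0.37000 − (-0.16027)·(0.37000 − 0.27000) / (-0.16027 − 0.14238) = 0.37000 − (-0.01603)/(-0.30265) = 0.31705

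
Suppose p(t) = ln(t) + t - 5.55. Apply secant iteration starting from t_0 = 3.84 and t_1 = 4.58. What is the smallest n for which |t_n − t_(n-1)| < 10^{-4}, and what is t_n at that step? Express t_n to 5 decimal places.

n = 4, t_n = 4.13139

p(3.84) = -0.3645276, p(4.58) = 0.5516990
t_2 = 4.5800000 − 0.5516990·(0.7400000)/(0.9162266) = 4.1344145;  |Δ| = 0.4455855
p(4.1344145) = 0.0037603
t_3 = 4.1344145 − 0.0037603·(-0.4455855)/(-0.5479387) = 4.1313567;  |Δ| = 0.0030579
p(4.1313567) = -0.0000375
t_4 = 4.1313567 − (-0.0000375)·(-0.0030579)/(-0.0037978) = 4.1313869;  |Δ| = 0.0000302
|t_4 − t_3| = 0.0000302 < 10^{-4}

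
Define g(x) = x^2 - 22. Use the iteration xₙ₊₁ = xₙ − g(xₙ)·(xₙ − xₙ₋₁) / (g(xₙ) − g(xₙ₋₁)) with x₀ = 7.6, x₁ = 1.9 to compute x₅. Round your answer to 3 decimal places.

g(7.6) = 35.76000, g(1.9) = -18.39000
x₂ = 1.90000 − (-18.39000)·(1.90000 − 7.60000) / (-18.39000 − 35.76000) = 1.90000 − (104.82300)/(-54.15000) = 3.83579
g(3.83579) = -7.28672
x₃ = 3.83579 − (-7.28672)·(3.83579 − 1.90000) / (-7.28672 − (-18.39000)) = 3.83579 − (-14.10555)/(11.10328) = 5.10618
g(5.10618) = 4.07312
x₄ = 5.10618 − 4.07312·(5.10618 − 3.83579) / (4.07312 − (-7.28672)) = 5.10618 − (5.17447)/(11.35984) = 4.65068
g(4.65068) = -0.37119
x₅ = 4.65068 − (-0.37119)·(4.65068 − 5.10618) / (-0.37119 − 4.07312) = 4.65068 − (0.16908)/(-4.44431) = 4.68872

4.689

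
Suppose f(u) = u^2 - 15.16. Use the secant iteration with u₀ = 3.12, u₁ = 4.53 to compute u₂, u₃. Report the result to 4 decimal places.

f(3.12) = -5.425600, f(4.53) = 5.360900
u₂ = 4.530000 − 5.360900·(4.530000 − 3.120000) / (5.360900 − (-5.425600)) = 4.530000 − (7.558869)/(10.786500) = 3.829229
f(3.829229) = -0.497007
u₃ = 3.829229 − (-0.497007)·(3.829229 − 4.530000) / (-0.497007 − 5.360900) = 3.829229 − (0.348288)/(-5.857907) = 3.888685

3.8292, 3.8887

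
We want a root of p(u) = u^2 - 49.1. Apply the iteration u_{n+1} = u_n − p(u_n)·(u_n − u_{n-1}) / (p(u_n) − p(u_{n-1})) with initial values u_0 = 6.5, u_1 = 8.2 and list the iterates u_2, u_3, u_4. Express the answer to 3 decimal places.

p(6.5) = -6.85000, p(8.2) = 18.14000
u_2 = 8.20000 − 18.14000·(8.20000 − 6.50000) / (18.14000 − (-6.85000)) = 8.20000 − (30.83800)/(24.99000) = 6.96599
p(6.96599) = -0.57503
u_3 = 6.96599 − (-0.57503)·(6.96599 − 8.20000) / (-0.57503 − 18.14000) = 6.96599 − (0.70960)/(-18.71503) = 7.00390
p(7.00390) = -0.04535
u_4 = 7.00390 − (-0.04535)·(7.00390 − 6.96599) / (-0.04535 − (-0.57503)) = 7.00390 − (-0.00172)/(0.52968) = 7.00715

6.966, 7.004, 7.007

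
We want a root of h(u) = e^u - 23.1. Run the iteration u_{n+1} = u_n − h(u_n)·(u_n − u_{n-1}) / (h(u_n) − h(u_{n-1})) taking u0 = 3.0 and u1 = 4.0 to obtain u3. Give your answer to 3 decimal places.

3.120

h(3.0) = -3.01446, h(4.0) = 31.49815
u2 = 4.00000 − 31.49815·(4.00000 − 3.00000) / (31.49815 − (-3.01446)) = 4.00000 − (31.49815)/(34.51261) = 3.08734
h(3.08734) = -1.18122
u3 = 3.08734 − (-1.18122)·(3.08734 − 4.00000) / (-1.18122 − 31.49815) = 3.08734 − (1.07805)/(-32.67937) = 3.12033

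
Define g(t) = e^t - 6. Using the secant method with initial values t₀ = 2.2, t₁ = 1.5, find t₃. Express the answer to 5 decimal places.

g(2.2) = 3.0250135, g(1.5) = -1.5183109
t₂ = 1.5000000 − (-1.5183109)·(1.5000000 − 2.2000000) / (-1.5183109 − 3.0250135) = 1.5000000 − (1.0628177)/(-4.5433244) = 1.7339295
g(1.7339295) = -0.3371375
t₃ = 1.7339295 − (-0.3371375)·(1.7339295 − 1.5000000) / (-0.3371375 − (-1.5183109)) = 1.7339295 − (-0.0788664)/(1.1811734) = 1.8006990

1.80070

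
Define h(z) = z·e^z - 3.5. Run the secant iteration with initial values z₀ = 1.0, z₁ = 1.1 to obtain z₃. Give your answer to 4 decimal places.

h(1.0) = -0.781718, h(1.1) = -0.195417
z₂ = 1.100000 − (-0.195417)·(1.100000 − 1.000000) / (-0.195417 − (-0.781718)) = 1.100000 − (-0.019542)/(0.586301) = 1.133331
h(1.133331) = 0.020107
z₃ = 1.133331 − 0.020107·(1.133331 − 1.100000) / (0.020107 − (-0.195417)) = 1.133331 − (0.000670)/(0.215524) = 1.130221

1.1302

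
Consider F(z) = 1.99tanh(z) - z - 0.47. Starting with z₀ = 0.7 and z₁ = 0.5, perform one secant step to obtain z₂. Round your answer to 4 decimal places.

0.6213

F(0.7) = 0.032692, F(0.5) = -0.050387
z₂ = 0.500000 − (-0.050387)·(0.500000 − 0.700000) / (-0.050387 − 0.032692) = 0.500000 − (0.010077)/(-0.083079) = 0.621299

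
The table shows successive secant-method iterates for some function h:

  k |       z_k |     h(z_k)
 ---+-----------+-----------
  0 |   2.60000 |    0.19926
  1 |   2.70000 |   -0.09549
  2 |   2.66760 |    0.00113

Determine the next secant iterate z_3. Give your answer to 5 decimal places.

z_3 = 2.66760 − 0.00113·(2.66760 − 2.70000) / (0.00113 − (-0.09549))
   = 2.66760 − (-0.0000366)/(0.0966200) = 2.6679789

2.66798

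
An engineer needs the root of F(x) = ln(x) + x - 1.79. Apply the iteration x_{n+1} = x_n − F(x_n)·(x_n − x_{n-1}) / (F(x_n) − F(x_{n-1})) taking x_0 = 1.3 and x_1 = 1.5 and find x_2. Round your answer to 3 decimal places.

1.433

F(1.3) = -0.22764, F(1.5) = 0.11547
x_2 = 1.50000 − 0.11547·(1.50000 − 1.30000) / (0.11547 − (-0.22764)) = 1.50000 − (0.02309)/(0.34310) = 1.43269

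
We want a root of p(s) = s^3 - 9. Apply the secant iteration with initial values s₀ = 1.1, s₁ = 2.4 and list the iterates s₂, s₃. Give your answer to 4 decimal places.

p(1.1) = -7.669000, p(2.4) = 4.824000
s₂ = 2.400000 − 4.824000·(2.400000 − 1.100000) / (4.824000 − (-7.669000)) = 2.400000 − (6.271200)/(12.493000) = 1.898023
p(1.898023) = -2.162390
s₃ = 1.898023 − (-2.162390)·(1.898023 − 2.400000) / (-2.162390 − 4.824000) = 1.898023 − (1.085470)/(-6.986390) = 2.053392

1.8980, 2.0534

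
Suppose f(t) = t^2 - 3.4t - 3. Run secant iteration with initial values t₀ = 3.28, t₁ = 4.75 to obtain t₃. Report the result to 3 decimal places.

4.114

f(3.28) = -3.39360, f(4.75) = 3.41250
t₂ = 4.75000 − 3.41250·(4.75000 − 3.28000) / (3.41250 − (-3.39360)) = 4.75000 − (5.01638)/(6.80610) = 4.01296
f(4.01296) = -0.54022
t₃ = 4.01296 − (-0.54022)·(4.01296 − 4.75000) / (-0.54022 − 3.41250) = 4.01296 − (0.39816)/(-3.95272) = 4.11369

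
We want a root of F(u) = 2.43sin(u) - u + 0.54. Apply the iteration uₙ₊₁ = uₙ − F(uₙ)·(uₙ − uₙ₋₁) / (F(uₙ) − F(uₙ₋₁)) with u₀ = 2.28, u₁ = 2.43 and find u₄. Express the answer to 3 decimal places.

F(2.28) = 0.10408, F(2.43) = -0.30311
u₂ = 2.43000 − (-0.30311)·(2.43000 − 2.28000) / (-0.30311 − 0.10408) = 2.43000 − (-0.04547)/(-0.40719) = 2.31834
F(2.31834) = 0.00373
u₃ = 2.31834 − 0.00373·(2.31834 − 2.43000) / (0.00373 − (-0.30311)) = 2.31834 − (-0.00042)/(0.30684) = 2.31970
F(2.31970) = 0.00013
u₄ = 2.31970 − 0.00013·(2.31970 − 2.31834) / (0.00013 − 0.00373) = 2.31970 − (0.00000)/(-0.00360) = 2.31974

2.320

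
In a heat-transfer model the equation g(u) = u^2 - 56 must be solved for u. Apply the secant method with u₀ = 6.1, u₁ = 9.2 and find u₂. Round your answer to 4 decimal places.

g(6.1) = -18.790000, g(9.2) = 28.640000
u₂ = 9.200000 − 28.640000·(9.200000 − 6.100000) / (28.640000 − (-18.790000)) = 9.200000 − (88.784000)/(47.430000) = 7.328105

7.3281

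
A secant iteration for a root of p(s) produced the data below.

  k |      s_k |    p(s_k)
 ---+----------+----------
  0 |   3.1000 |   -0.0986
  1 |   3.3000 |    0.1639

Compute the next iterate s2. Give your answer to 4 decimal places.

s2 = 3.3000 − 0.1639·(3.3000 − 3.1000) / (0.1639 − (-0.0986))
   = 3.3000 − (0.032780)/(0.262500) = 3.175124

3.1751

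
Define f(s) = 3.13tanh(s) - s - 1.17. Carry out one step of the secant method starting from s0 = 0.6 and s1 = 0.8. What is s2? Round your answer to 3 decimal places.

f(0.6) = -0.08903, f(0.8) = 0.10844
s2 = 0.80000 − 0.10844·(0.80000 − 0.60000) / (0.10844 − (-0.08903)) = 0.80000 − (0.02169)/(0.19747) = 0.69018

0.690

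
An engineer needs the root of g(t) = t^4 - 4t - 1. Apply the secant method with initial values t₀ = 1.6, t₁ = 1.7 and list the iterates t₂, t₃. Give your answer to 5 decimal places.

1.66052, 1.66314

g(1.6) = -0.8464000, g(1.7) = 0.5521000
t₂ = 1.7000000 − 0.5521000·(1.7000000 − 1.6000000) / (0.5521000 − (-0.8464000)) = 1.7000000 − (0.0552100)/(1.3985000) = 1.6605220
g(1.6605220) = -0.0392012
t₃ = 1.6605220 − (-0.0392012)·(1.6605220 − 1.7000000) / (-0.0392012 − 0.5521000) = 1.6605220 − (0.0015476)/(-0.5913012) = 1.6631392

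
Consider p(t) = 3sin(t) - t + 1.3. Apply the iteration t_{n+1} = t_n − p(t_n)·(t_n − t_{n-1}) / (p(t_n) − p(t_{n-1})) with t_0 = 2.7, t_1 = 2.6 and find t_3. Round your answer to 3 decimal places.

p(2.7) = -0.11786, p(2.6) = 0.24650
t_2 = 2.60000 − 0.24650·(2.60000 − 2.70000) / (0.24650 − (-0.11786)) = 2.60000 − (-0.02465)/(0.36436) = 2.66765
p(2.66765) = 0.00153
t_3 = 2.66765 − 0.00153·(2.66765 − 2.60000) / (0.00153 − 0.24650) = 2.66765 − (0.00010)/(-0.24497) = 2.66808

2.668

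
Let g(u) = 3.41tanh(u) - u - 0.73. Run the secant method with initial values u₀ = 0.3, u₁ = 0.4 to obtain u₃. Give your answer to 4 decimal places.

0.3174

g(0.3) = -0.036624, g(0.4) = 0.165626
u₂ = 0.400000 − 0.165626·(0.400000 − 0.300000) / (0.165626 − (-0.036624)) = 0.400000 − (0.016563)/(0.202250) = 0.318108
g(0.318108) = 0.001474
u₃ = 0.318108 − 0.001474·(0.318108 − 0.400000) / (0.001474 − 0.165626) = 0.318108 − (-0.000121)/(-0.164152) = 0.317373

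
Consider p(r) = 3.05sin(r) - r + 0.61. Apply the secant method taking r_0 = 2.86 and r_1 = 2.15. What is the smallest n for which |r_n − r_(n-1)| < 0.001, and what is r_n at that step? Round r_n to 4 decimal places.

n = 5, r_n = 2.4811

p(2.86) = -1.402448, p(2.15) = 1.012541
r_2 = 2.150000 − 1.012541·(-0.710000)/(2.414989) = 2.447684;  |Δ| = 0.297684
p(2.447684) = 0.112933
r_3 = 2.447684 − 0.112933·(0.297684)/(-0.899608) = 2.485054;  |Δ| = 0.037370
p(2.485054) = -0.013400
r_4 = 2.485054 − (-0.013400)·(0.037370)/(-0.126333) = 2.481091;  |Δ| = 0.003964
p(2.481091) = 0.000125
r_5 = 2.481091 − 0.000125·(-0.003964)/(0.013525) = 2.481127;  |Δ| = 0.000037
|r_5 − r_4| = 0.000037 < 0.001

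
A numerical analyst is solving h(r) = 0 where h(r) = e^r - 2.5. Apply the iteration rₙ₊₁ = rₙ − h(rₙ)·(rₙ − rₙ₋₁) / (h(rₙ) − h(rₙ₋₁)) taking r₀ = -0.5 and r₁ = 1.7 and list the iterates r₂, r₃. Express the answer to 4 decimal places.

0.3558, 0.7121

h(-0.5) = -1.893469, h(1.7) = 2.973947
r₂ = 1.700000 − 2.973947·(1.700000 − (-0.500000)) / (2.973947 − (-1.893469)) = 1.700000 − (6.542684)/(4.867417) = 0.355820
h(0.355820) = -1.072649
r₃ = 0.355820 − (-1.072649)·(0.355820 − 1.700000) / (-1.072649 − 2.973947) = 0.355820 − (1.441834)/(-4.046597) = 0.712128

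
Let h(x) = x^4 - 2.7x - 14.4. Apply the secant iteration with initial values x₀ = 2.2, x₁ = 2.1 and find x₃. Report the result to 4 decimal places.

h(2.2) = 3.085600, h(2.1) = -0.621900
x₂ = 2.100000 − (-0.621900)·(2.100000 − 2.200000) / (-0.621900 − 3.085600) = 2.100000 − (0.062190)/(-3.707500) = 2.116774
h(2.116774) = -0.038325
x₃ = 2.116774 − (-0.038325)·(2.116774 − 2.100000) / (-0.038325 − (-0.621900)) = 2.116774 − (-0.000643)/(0.583575) = 2.117876

2.1179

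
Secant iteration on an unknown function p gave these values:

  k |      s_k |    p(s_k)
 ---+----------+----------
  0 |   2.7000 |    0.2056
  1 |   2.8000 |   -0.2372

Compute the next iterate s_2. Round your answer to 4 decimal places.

2.7464

s_2 = 2.8000 − (-0.2372)·(2.8000 − 2.7000) / (-0.2372 − 0.2056)
   = 2.8000 − (-0.023720)/(-0.442800) = 2.746432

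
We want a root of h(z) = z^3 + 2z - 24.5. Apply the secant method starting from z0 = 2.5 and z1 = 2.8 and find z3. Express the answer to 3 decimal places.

h(2.5) = -3.87500, h(2.8) = 3.05200
z2 = 2.80000 − 3.05200·(2.80000 − 2.50000) / (3.05200 − (-3.87500)) = 2.80000 − (0.91560)/(6.92700) = 2.66782
h(2.66782) = -0.17675
z3 = 2.66782 − (-0.17675)·(2.66782 − 2.80000) / (-0.17675 − 3.05200) = 2.66782 − (0.02336)/(-3.22875) = 2.67506

2.675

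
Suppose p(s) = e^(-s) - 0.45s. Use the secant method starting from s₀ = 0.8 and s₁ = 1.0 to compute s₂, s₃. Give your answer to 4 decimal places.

p(0.8) = 0.089329, p(1.0) = -0.082121
s₂ = 1.000000 − (-0.082121)·(1.000000 − 0.800000) / (-0.082121 − 0.089329) = 1.000000 − (-0.016424)/(-0.171450) = 0.904204
p(0.904204) = -0.002028
s₃ = 0.904204 − (-0.002028)·(0.904204 − 1.000000) / (-0.002028 − (-0.082121)) = 0.904204 − (0.000194)/(0.080092) = 0.901779

0.9042, 0.9018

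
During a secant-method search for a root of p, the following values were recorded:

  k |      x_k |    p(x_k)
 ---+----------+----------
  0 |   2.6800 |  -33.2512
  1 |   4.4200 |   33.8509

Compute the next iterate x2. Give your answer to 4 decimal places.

x2 = 4.4200 − 33.8509·(4.4200 − 2.6800) / (33.8509 − (-33.2512))
   = 4.4200 − (58.900566)/(67.102100) = 3.542225

3.5422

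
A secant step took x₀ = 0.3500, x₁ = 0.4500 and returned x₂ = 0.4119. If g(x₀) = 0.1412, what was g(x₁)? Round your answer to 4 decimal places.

-0.0869

The secant line through (0.3500, 0.1412) and (0.4500, g(x₁)) crosses zero at x₂ = 0.4119.
So (0.3500, 0.1412), (0.4500, g(x₁)), (0.4119, 0) are collinear:
g(x₁) = 0.1412 · (0.4500 − 0.4119) / (0.3500 − 0.4119) = 0.1412 · (0.038100)/(-0.061900) = -0.086910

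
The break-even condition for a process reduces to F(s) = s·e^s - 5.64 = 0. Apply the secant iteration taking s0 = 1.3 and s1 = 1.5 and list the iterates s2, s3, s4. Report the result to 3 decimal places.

1.389, 1.396, 1.396

F(1.3) = -0.86991, F(1.5) = 1.08253
s2 = 1.50000 − 1.08253·(1.50000 − 1.30000) / (1.08253 − (-0.86991)) = 1.50000 − (0.21651)/(1.95245) = 1.38911
F(1.38911) = -0.06789
s3 = 1.38911 − (-0.06789)·(1.38911 − 1.50000) / (-0.06789 − 1.08253) = 1.38911 − (0.00753)/(-1.15043) = 1.39565
F(1.39565) = -0.00489
s4 = 1.39565 − (-0.00489)·(1.39565 − 1.38911) / (-0.00489 − (-0.06789)) = 1.39565 − (-0.00003)/(0.06301) = 1.39616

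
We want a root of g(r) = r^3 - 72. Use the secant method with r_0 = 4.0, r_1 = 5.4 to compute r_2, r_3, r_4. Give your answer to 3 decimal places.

g(4.0) = -8.00000, g(5.4) = 85.46400
r_2 = 5.40000 − 85.46400·(5.40000 − 4.00000) / (85.46400 − (-8.00000)) = 5.40000 − (119.64960)/(93.46400) = 4.11983
g(4.11983) = -2.07401
r_3 = 4.11983 − (-2.07401)·(4.11983 − 5.40000) / (-2.07401 − 85.46400) = 4.11983 − (2.65509)/(-87.53801) = 4.15016
g(4.15016) = -0.51821
r_4 = 4.15016 − (-0.51821)·(4.15016 − 4.11983) / (-0.51821 − (-2.07401)) = 4.15016 − (-0.01572)/(1.55581) = 4.16027

4.120, 4.150, 4.160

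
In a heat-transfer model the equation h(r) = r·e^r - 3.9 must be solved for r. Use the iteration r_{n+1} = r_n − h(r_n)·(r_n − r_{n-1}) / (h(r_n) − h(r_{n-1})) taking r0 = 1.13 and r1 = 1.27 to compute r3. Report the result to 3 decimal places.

h(1.13) = -0.40191, h(1.27) = 0.62228
r2 = 1.27000 − 0.62228·(1.27000 − 1.13000) / (0.62228 − (-0.40191)) = 1.27000 − (0.08712)/(1.02419) = 1.18494
h(1.18494) = -0.02468
r3 = 1.18494 − (-0.02468)·(1.18494 − 1.27000) / (-0.02468 − 0.62228) = 1.18494 − (0.00210)/(-0.64696) = 1.18818

1.188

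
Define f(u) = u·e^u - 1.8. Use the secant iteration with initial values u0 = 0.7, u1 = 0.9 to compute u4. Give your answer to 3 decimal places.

0.805

f(0.7) = -0.39037, f(0.9) = 0.41364
u2 = 0.90000 − 0.41364·(0.90000 − 0.70000) / (0.41364 − (-0.39037)) = 0.90000 − (0.08273)/(0.80402) = 0.79711
f(0.79711) = -0.03114
u3 = 0.79711 − (-0.03114)·(0.79711 − 0.90000) / (-0.03114 − 0.41364) = 0.79711 − (0.00320)/(-0.44478) = 0.80431
f(0.80431) = -0.00225
u4 = 0.80431 − (-0.00225)·(0.80431 − 0.79711) / (-0.00225 − (-0.03114)) = 0.80431 − (-0.00002)/(0.02889) = 0.80487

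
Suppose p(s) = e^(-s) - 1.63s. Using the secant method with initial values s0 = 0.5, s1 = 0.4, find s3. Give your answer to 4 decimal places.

0.4080

p(0.5) = -0.208469, p(0.4) = 0.018320
s2 = 0.400000 − 0.018320·(0.400000 − 0.500000) / (0.018320 − (-0.208469)) = 0.400000 − (-0.001832)/(0.226789) = 0.408078
p(0.408078) = -0.000240
s3 = 0.408078 − (-0.000240)·(0.408078 − 0.400000) / (-0.000240 − 0.018320) = 0.408078 − (-0.000002)/(-0.018560) = 0.407973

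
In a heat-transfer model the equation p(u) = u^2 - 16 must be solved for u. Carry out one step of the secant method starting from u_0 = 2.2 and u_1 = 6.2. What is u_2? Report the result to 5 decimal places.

p(2.2) = -11.1600000, p(6.2) = 22.4400000
u_2 = 6.2000000 − 22.4400000·(6.2000000 − 2.2000000) / (22.4400000 − (-11.1600000)) = 6.2000000 − (89.7600000)/(33.6000000) = 3.5285714

3.52857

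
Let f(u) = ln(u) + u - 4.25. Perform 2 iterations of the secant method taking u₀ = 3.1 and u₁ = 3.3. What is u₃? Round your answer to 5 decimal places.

f(3.1) = -0.0185979, f(3.3) = 0.2439225
u₂ = 3.3000000 − 0.2439225·(3.3000000 − 3.1000000) / (0.2439225 − (-0.0185979)) = 3.3000000 − (0.0487845)/(0.2625204) = 3.1141687
f(3.1141687) = 0.0001310
u₃ = 3.1141687 − 0.0001310·(3.1141687 − 3.3000000) / (0.0001310 − 0.2439225) = 3.1141687 − (-0.0000243)/(-0.2437915) = 3.1140689

3.11407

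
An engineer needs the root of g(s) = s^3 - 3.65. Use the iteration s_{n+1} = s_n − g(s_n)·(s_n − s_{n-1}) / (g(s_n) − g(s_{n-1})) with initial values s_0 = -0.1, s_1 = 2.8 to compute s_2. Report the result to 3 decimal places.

g(-0.1) = -3.65100, g(2.8) = 18.30200
s_2 = 2.80000 − 18.30200·(2.80000 − (-0.10000)) / (18.30200 − (-3.65100)) = 2.80000 − (53.07580)/(21.95300) = 0.38230

0.382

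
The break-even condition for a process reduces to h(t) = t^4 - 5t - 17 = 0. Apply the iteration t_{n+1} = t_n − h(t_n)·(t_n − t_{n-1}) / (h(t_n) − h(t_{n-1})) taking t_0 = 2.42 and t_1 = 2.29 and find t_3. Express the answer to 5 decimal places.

h(2.42) = 5.1974210, h(2.29) = -0.9494152
t_2 = 2.2900000 − (-0.9494152)·(2.2900000 − 2.4200000) / (-0.9494152 − 5.1974210) = 2.2900000 − (0.1234240)/(-6.1468361) = 2.3100793
h(2.3100793) = -0.0725245
t_3 = 2.3100793 − (-0.0725245)·(2.3100793 − 2.2900000) / (-0.0725245 − (-0.9494152)) = 2.3100793 − (-0.0014562)/(0.8768906) = 2.3117400

2.31174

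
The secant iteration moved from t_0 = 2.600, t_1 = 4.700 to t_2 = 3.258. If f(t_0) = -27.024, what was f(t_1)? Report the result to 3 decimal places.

The secant line through (2.600, -27.024) and (4.700, f(t_1)) crosses zero at t_2 = 3.258.
So (2.600, -27.024), (4.700, f(t_1)), (3.258, 0) are collinear:
f(t_1) = -27.024 · (4.700 − 3.258) / (2.600 − 3.258) = -27.024 · (1.44200)/(-0.65800) = 59.22281

59.223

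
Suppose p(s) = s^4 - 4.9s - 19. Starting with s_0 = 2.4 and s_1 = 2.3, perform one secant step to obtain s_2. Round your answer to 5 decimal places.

2.34860

p(2.4) = 2.4176000, p(2.3) = -2.2859000
s_2 = 2.3000000 − (-2.2859000)·(2.3000000 − 2.4000000) / (-2.2859000 − 2.4176000) = 2.3000000 − (0.2285900)/(-4.7035000) = 2.3486000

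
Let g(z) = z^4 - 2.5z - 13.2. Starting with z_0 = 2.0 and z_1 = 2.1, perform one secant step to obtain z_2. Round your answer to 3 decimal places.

g(2.0) = -2.20000, g(2.1) = 0.99810
z_2 = 2.10000 − 0.99810·(2.10000 − 2.00000) / (0.99810 − (-2.20000)) = 2.10000 − (0.09981)/(3.19810) = 2.06879

2.069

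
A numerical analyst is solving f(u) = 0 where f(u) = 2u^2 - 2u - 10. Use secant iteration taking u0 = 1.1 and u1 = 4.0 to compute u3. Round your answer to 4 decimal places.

f(1.1) = -9.780000, f(4.0) = 14.000000
u2 = 4.000000 − 14.000000·(4.000000 − 1.100000) / (14.000000 − (-9.780000)) = 4.000000 − (40.600000)/(23.780000) = 2.292683
f(2.292683) = -4.072576
u3 = 2.292683 − (-4.072576)·(2.292683 − 4.000000) / (-4.072576 − 14.000000) = 2.292683 − (6.953178)/(-18.072576) = 2.677419

2.6774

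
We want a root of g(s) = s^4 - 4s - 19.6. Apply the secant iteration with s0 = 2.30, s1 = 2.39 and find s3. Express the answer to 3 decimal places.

g(2.30) = -0.81590, g(2.39) = 3.46809
s2 = 2.39000 − 3.46809·(2.39000 − 2.30000) / (3.46809 − (-0.81590)) = 2.39000 − (0.31213)/(4.28399) = 2.31714
g(2.31714) = -0.04088
s3 = 2.31714 − (-0.04088)·(2.31714 − 2.39000) / (-0.04088 − 3.46809) = 2.31714 − (0.00298)/(-3.50897) = 2.31799

2.318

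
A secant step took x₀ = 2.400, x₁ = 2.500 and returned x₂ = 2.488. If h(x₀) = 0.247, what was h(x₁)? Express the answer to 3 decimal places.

The secant line through (2.400, 0.247) and (2.500, h(x₁)) crosses zero at x₂ = 2.488.
So (2.400, 0.247), (2.500, h(x₁)), (2.488, 0) are collinear:
h(x₁) = 0.247 · (2.500 − 2.488) / (2.400 − 2.488) = 0.247 · (0.01200)/(-0.08800) = -0.03368

-0.034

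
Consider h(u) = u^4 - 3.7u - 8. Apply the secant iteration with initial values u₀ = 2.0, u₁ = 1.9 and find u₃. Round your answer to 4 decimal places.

h(2.0) = 0.600000, h(1.9) = -1.997900
u₂ = 1.900000 − (-1.997900)·(1.900000 − 2.000000) / (-1.997900 − 0.600000) = 1.900000 − (0.199790)/(-2.597900) = 1.976904
h(1.976904) = -0.040901
u₃ = 1.976904 − (-0.040901)·(1.976904 − 1.900000) / (-0.040901 − (-1.997900)) = 1.976904 − (-0.003145)/(1.956999) = 1.978512

1.9785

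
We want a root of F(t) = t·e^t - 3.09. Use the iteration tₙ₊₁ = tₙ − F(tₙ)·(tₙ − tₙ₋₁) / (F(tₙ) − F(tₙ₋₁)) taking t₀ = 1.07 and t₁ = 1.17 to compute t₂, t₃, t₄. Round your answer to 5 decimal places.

F(1.07) = 0.0294561, F(1.17) = 0.6797314
t₂ = 1.1700000 − 0.6797314·(1.1700000 − 1.0700000) / (0.6797314 − 0.0294561) = 1.1700000 − (0.0679731)/(0.6502753) = 1.0654702
F(1.0654702) = 0.0022112
t₃ = 1.0654702 − 0.0022112·(1.0654702 − 1.1700000) / (0.0022112 − 0.6797314) = 1.0654702 − (-0.0002311)/(-0.6775202) = 1.0651291
F(1.0651291) = 0.0001667
t₄ = 1.0651291 − 0.0001667·(1.0651291 − 1.0654702) / (0.0001667 − 0.0022112) = 1.0651291 − (-0.0000001)/(-0.0020445) = 1.0651012

1.06547, 1.06513, 1.06510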